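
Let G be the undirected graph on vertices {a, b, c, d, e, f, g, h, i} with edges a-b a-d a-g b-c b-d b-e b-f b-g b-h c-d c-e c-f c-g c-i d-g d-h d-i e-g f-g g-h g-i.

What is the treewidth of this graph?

3

A width-3 tree decomposition is:
Bags: B1 = {b, c, d, g}  B2 = {c, d, g, i}  B3 = {a, b, d, g}  B4 = {b, c, f, g}  B5 = {b, c, e, g}  B6 = {b, d, g, h}
Tree: B1–B2, B1–B3, B1–B4, B1–B5, B1–B6
Every bag has size at most 4, so the width is 4 − 1 = 3 and tw(G) ≤ 3. On the other hand G contains the 4-clique {b, d, g, h}. A clique must lie in a single bag of any decomposition, so no decomposition can have width below 3. Combining the bounds, tw(G) = 3.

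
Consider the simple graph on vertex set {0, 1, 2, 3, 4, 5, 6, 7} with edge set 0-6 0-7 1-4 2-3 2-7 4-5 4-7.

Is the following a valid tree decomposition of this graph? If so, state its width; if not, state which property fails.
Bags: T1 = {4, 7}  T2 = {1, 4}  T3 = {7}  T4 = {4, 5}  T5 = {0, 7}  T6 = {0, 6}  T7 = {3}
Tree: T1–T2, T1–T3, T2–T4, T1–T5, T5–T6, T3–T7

A tree decomposition must satisfy three properties: every vertex lies in some bag; for every edge, both endpoints lie together in some bag; and for every vertex, the bags containing it form a connected subtree. Here vertex 2 appears in no bag, so the decomposition is invalid.

No — vertex 2 appears in no bag.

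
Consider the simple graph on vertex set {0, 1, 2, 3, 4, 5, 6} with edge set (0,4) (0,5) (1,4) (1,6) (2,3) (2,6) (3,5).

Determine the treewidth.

2

A width-2 tree decomposition is:
Bags: B1 = {2, 3, 5}  B2 = {2, 5, 6}  B3 = {1, 5, 6}  B4 = {1, 4, 5}  B5 = {0, 4, 5}
Tree: B1–B2, B2–B3, B3–B4, B4–B5
Every bag has size at most 3, so the width is 3 − 1 = 2 and tw(G) ≤ 2. Since 5–3–2–6–1–4–0–5 is a cycle in G, G is not acyclic. Forests are exactly the graphs of treewidth ≤ 1, so tw(G) ≥ 2. Therefore the treewidth is 2.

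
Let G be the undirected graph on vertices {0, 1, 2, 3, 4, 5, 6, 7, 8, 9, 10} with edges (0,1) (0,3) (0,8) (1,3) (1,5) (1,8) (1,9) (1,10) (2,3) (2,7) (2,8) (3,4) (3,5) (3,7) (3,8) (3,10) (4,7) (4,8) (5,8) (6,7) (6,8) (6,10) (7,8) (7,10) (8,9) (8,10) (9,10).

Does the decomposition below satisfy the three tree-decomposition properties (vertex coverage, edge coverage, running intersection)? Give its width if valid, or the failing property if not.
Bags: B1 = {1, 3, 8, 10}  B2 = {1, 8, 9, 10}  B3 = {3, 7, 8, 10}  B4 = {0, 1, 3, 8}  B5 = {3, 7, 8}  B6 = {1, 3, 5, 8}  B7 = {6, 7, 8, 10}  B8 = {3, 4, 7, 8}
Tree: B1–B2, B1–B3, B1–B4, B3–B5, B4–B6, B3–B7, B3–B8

No — vertex 2 appears in no bag.

A tree decomposition must satisfy three properties: every vertex lies in some bag; for every edge, both endpoints lie together in some bag; and for every vertex, the bags containing it form a connected subtree. Here vertex 2 appears in no bag, so the decomposition is invalid.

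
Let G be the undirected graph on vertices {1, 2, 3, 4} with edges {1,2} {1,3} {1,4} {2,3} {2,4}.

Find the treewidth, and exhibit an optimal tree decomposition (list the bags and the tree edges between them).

Treewidth 2.
One optimal decomposition is:
Bags: B1 = {1, 2, 3}  B2 = {1, 2, 4}
Tree: B1–B2

The largest bag has 3 vertices, giving width 2; this decomposition certifies tw(G) ≤ 2. On the other hand G contains the 3-clique {1, 2, 3}. A clique must lie in a single bag of any decomposition, so no decomposition can have width below 2. Combining the bounds, tw(G) = 2.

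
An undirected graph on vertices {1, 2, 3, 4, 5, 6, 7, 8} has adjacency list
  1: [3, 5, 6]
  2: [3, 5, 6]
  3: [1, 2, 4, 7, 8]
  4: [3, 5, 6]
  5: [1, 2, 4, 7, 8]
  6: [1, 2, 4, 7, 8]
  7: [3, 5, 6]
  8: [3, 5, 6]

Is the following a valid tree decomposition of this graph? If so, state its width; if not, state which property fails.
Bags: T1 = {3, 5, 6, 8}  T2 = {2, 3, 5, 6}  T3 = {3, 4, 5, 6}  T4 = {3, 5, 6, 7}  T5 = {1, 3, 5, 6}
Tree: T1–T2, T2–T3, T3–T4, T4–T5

Every vertex of G appears in some bag (union = {1, 2, 3, 4, 5, 6, 7, 8}); every edge is covered by a bag; and for each vertex v the set of bags containing v is connected in the bag tree. The decomposition is therefore valid. The largest bag has 4 vertices, so the width is 3.

Yes; width 3.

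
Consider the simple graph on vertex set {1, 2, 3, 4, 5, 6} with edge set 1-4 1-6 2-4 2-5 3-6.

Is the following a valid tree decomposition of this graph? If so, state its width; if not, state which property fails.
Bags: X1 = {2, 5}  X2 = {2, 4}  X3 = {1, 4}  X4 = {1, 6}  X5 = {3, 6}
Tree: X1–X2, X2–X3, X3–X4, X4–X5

Vertex coverage: the bags together contain {1, 2, 3, 4, 5, 6}, the full vertex set. Edge coverage: each edge of G has both endpoints in at least one bag. Running intersection: for every vertex, the bags containing it form a connected subtree. All three properties hold, so this is a valid tree decomposition of width max|bag| − 1 = 1, and hence tw(G) ≤ 1.

Yes; width 1.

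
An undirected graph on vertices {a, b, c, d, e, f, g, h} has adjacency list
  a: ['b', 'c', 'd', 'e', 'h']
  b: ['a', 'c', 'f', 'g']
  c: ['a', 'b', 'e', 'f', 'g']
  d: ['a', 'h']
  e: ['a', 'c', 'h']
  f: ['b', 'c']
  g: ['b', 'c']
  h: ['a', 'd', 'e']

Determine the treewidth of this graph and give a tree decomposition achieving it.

Each bag holds 3 vertices, so the decomposition has width 2, which upper-bounds the treewidth. On the other hand G contains the 3-clique {a, d, h}. A clique must lie in a single bag of any decomposition, so no decomposition can have width below 2. Therefore the treewidth is 2.

Treewidth 2.
Bags: B1 = {a, c, e}  B2 = {a, e, h}  B3 = {a, b, c}  B4 = {b, c, f}  B5 = {a, d, h}  B6 = {b, c, g}
Tree: B1–B2, B1–B3, B3–B4, B2–B5, B3–B6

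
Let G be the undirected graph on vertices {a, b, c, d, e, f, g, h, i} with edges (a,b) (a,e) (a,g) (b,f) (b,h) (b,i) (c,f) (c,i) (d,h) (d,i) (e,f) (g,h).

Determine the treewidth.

3

A width-3 tree decomposition is:
Bags: B1 = {c, d, h, i}  B2 = {b, c, h, i}  B3 = {b, c, f, h}  B4 = {b, f, g, h}  B5 = {a, b, f, g}  B6 = {a, e, f, g}
Tree: B1–B2, B2–B3, B3–B4, B4–B5, B5–B6
Each bag holds 4 vertices, so the decomposition has width 3, which upper-bounds the treewidth. For the lower bound: the 4 vertex sets {c,d,i}, {h}, {b}, {a,e,f,g} are disjoint, each induces a connected subgraph, and every pair is joined by at least one edge of G. Contracting each set to a single vertex therefore yields K_{4} as a minor, and since treewidth is minor-monotone, tw(G) ≥ tw(K_{4}) = 3. Therefore the treewidth is 3.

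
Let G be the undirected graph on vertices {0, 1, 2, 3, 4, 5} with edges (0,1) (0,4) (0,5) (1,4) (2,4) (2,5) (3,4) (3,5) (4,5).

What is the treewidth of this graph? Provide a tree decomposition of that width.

Treewidth 2.
Bags: B1 = {0, 4, 5}  B2 = {3, 4, 5}  B3 = {0, 1, 4}  B4 = {2, 4, 5}
Tree: B1–B2, B1–B3, B1–B4

Every bag has size at most 3, so the width is 3 − 1 = 2 and tw(G) ≤ 2. For the lower bound, the 3 vertices {0, 1, 4} are pairwise adjacent, and any tree decomposition puts a clique entirely inside one bag — forcing width ≥ 2. Therefore the treewidth is 2.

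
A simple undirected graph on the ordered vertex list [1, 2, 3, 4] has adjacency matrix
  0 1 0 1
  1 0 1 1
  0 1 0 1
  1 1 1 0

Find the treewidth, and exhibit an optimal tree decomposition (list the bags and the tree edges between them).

Treewidth 2.
One such decomposition:
Bags: B1 = {1, 2, 4}  B2 = {2, 3, 4}
Tree: B1–B2

Each bag holds 3 vertices, so the decomposition has width 2, which upper-bounds the treewidth. Conversely, {1, 2, 4} is a clique of size 3, and the vertices of any clique must share a bag in every tree decomposition; so some bag has ≥ 3 vertices and tw(G) ≥ 2. Hence tw(G) = 2 exactly.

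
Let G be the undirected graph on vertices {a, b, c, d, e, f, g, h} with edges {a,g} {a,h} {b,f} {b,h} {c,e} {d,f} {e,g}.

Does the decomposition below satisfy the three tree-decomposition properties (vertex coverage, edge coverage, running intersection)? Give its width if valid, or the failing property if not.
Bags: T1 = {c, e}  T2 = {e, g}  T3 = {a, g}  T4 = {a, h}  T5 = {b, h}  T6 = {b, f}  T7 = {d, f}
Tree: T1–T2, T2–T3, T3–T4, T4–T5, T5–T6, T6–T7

Vertex coverage: the bags together contain {a, b, c, d, e, f, g, h}, the full vertex set. Edge coverage: each edge of G has both endpoints in at least one bag. Running intersection: for every vertex, the bags containing it form a connected subtree. All three properties hold, so this is a valid tree decomposition of width max|bag| − 1 = 1, and hence tw(G) ≤ 1.

Yes; width 1.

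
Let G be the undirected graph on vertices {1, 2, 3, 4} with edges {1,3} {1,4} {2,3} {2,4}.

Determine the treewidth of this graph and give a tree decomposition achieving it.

The largest bag has 3 vertices, giving width 2; this decomposition certifies tw(G) ≤ 2. The edges 4–1–3–2–4 form a cycle, so G is not a tree and its treewidth is at least 2. The upper and lower bounds meet at 2, so that is the treewidth.

Treewidth 2.
One such decomposition:
Bags: B1 = {1, 3, 4}  B2 = {2, 3, 4}
Tree: B1–B2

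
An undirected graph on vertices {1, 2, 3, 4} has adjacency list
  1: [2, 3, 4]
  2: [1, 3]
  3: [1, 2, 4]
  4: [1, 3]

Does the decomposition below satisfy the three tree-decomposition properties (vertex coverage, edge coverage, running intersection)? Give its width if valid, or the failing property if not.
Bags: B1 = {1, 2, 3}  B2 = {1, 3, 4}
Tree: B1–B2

Checking the three conditions: (i) the bags cover all of {1, 2, 3, 4}; (ii) for each edge, some bag contains both endpoints; (iii) the bags containing any fixed vertex form a subtree. All hold, so the decomposition is valid with width 3 − 1 = 2.

Yes; width 2.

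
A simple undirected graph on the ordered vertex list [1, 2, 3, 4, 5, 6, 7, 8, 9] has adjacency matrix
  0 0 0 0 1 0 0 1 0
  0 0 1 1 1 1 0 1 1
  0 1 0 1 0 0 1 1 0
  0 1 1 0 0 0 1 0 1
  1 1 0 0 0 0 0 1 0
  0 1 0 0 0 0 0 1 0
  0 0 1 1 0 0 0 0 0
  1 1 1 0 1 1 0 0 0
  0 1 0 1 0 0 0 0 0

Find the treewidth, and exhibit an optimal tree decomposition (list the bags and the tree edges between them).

Treewidth 2.
Bags: B1 = {2, 3, 8}  B2 = {2, 6, 8}  B3 = {2, 3, 4}  B4 = {2, 5, 8}  B5 = {1, 5, 8}  B6 = {3, 4, 7}  B7 = {2, 4, 9}
Tree: B1–B2, B1–B3, B2–B4, B4–B5, B3–B6, B3–B7

The largest bag has 3 vertices, giving width 2; this decomposition certifies tw(G) ≤ 2. On the other hand G contains the 3-clique {1, 5, 8}. A clique must lie in a single bag of any decomposition, so no decomposition can have width below 2. Therefore the treewidth is 2.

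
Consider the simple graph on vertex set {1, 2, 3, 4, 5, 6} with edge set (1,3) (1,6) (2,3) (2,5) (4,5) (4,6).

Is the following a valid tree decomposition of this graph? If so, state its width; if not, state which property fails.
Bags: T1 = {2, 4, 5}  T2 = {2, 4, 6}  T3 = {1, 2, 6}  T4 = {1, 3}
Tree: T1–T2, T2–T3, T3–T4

A tree decomposition must satisfy three properties: every vertex lies in some bag; for every edge, both endpoints lie together in some bag; and for every vertex, the bags containing it form a connected subtree. Here edge (2,3) lies in no bag, so the decomposition is invalid.

No — edge (2,3) lies in no bag.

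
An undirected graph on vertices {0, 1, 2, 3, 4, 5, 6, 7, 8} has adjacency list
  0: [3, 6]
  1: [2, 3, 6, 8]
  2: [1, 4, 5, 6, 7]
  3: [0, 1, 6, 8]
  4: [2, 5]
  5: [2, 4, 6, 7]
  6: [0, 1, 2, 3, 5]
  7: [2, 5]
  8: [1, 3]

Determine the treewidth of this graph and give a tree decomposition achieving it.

Every bag has size at most 3, so the width is 3 − 1 = 2 and tw(G) ≤ 2. On the other hand G contains the 3-clique {0, 3, 6}. A clique must lie in a single bag of any decomposition, so no decomposition can have width below 2. Hence tw(G) = 2 exactly.

Treewidth 2.
Bags: B1 = {2, 5, 6}  B2 = {1, 2, 6}  B3 = {1, 3, 6}  B4 = {0, 3, 6}  B5 = {2, 5, 7}  B6 = {1, 3, 8}  B7 = {2, 4, 5}
Tree: B1–B2, B2–B3, B3–B4, B1–B5, B3–B6, B5–B7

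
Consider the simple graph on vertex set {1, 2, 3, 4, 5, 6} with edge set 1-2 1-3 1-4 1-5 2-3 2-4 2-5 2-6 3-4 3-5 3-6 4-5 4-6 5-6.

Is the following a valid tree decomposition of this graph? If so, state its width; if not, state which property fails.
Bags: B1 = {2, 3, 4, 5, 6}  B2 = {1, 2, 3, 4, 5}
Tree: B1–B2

Yes; width 4.

Checking the three conditions: (i) the bags cover all of {1, 2, 3, 4, 5, 6}; (ii) for each edge, some bag contains both endpoints; (iii) the bags containing any fixed vertex form a subtree. All hold, so the decomposition is valid with width 5 − 1 = 4.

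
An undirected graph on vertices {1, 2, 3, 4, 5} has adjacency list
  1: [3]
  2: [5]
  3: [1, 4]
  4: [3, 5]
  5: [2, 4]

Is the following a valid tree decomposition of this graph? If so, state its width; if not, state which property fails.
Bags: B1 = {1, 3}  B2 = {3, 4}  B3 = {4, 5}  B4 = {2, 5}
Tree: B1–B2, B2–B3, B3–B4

Yes; width 1.

Every vertex of G appears in some bag (union = {1, 2, 3, 4, 5}); every edge is covered by a bag; and for each vertex v the set of bags containing v is connected in the bag tree. The decomposition is therefore valid. The largest bag has 2 vertices, so the width is 1.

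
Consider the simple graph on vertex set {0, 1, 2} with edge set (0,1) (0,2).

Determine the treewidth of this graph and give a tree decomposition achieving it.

Treewidth 1.
One optimal decomposition is:
Bags: B1 = {0, 1}  B2 = {0, 2}
Tree: B1–B2

Each bag holds 2 vertices, so the decomposition has width 1, which upper-bounds the treewidth. G has an edge, so its treewidth is at least 1. The upper and lower bounds meet at 1, so that is the treewidth.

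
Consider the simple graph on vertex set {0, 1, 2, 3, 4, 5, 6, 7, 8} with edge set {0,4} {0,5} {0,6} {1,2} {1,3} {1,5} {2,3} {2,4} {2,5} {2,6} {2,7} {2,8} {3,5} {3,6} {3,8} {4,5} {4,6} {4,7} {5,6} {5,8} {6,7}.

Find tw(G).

3

A width-3 tree decomposition is:
Bags: B1 = {2, 3, 5, 6}  B2 = {2, 4, 5, 6}  B3 = {0, 4, 5, 6}  B4 = {1, 2, 3, 5}  B5 = {2, 4, 6, 7}  B6 = {2, 3, 5, 8}
Tree: B1–B2, B2–B3, B1–B4, B2–B5, B4–B6
Each bag holds 4 vertices, so the decomposition has width 3, which upper-bounds the treewidth. Conversely, {0, 4, 5, 6} is a clique of size 4, and the vertices of any clique must share a bag in every tree decomposition; so some bag has ≥ 4 vertices and tw(G) ≥ 3. Combining the bounds, tw(G) = 3.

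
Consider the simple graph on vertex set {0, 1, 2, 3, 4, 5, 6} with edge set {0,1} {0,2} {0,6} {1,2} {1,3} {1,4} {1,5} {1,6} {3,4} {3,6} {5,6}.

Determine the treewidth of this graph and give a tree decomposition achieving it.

The largest bag has 3 vertices, giving width 2; this decomposition certifies tw(G) ≤ 2. For the lower bound, the 3 vertices {0, 1, 2} are pairwise adjacent, and any tree decomposition puts a clique entirely inside one bag — forcing width ≥ 2. Therefore the treewidth is 2.

Treewidth 2.
Bags: B1 = {1, 3, 6}  B2 = {1, 5, 6}  B3 = {1, 3, 4}  B4 = {0, 1, 6}  B5 = {0, 1, 2}
Tree: B1–B2, B1–B3, B1–B4, B4–B5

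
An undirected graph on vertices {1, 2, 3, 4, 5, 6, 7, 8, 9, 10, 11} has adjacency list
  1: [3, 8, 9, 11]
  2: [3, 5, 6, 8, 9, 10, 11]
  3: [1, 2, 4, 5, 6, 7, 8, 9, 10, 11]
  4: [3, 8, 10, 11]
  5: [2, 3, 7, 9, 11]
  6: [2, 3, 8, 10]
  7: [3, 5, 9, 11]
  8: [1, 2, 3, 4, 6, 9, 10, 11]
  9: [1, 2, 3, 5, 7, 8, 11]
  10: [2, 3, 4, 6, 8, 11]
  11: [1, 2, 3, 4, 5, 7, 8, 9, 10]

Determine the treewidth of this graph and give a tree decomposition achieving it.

Treewidth 4.
One such decomposition:
Bags: B1 = {2, 3, 6, 8, 10}  B2 = {2, 3, 8, 10, 11}  B3 = {2, 3, 8, 9, 11}  B4 = {3, 4, 8, 10, 11}  B5 = {1, 3, 8, 9, 11}  B6 = {2, 3, 5, 9, 11}  B7 = {3, 5, 7, 9, 11}
Tree: B1–B2, B2–B3, B2–B4, B3–B5, B3–B6, B6–B7

The largest bag has 5 vertices, giving width 4; this decomposition certifies tw(G) ≤ 4. On the other hand G contains the 5-clique {1, 3, 8, 9, 11}. A clique must lie in a single bag of any decomposition, so no decomposition can have width below 4. The upper and lower bounds meet at 4, so that is the treewidth.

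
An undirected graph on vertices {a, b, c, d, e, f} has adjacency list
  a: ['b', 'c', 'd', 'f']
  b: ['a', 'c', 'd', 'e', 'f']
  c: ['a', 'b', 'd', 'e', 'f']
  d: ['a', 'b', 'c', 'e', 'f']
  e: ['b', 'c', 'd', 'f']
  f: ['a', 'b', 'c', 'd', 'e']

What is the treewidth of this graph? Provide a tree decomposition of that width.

Every bag has size at most 5, so the width is 5 − 1 = 4 and tw(G) ≤ 4. For the lower bound, the 5 vertices {b, c, d, e, f} are pairwise adjacent, and any tree decomposition puts a clique entirely inside one bag — forcing width ≥ 4. Combining the bounds, tw(G) = 4.

Treewidth 4.
One such decomposition:
Bags: B1 = {b, c, d, e, f}  B2 = {a, b, c, d, f}
Tree: B1–B2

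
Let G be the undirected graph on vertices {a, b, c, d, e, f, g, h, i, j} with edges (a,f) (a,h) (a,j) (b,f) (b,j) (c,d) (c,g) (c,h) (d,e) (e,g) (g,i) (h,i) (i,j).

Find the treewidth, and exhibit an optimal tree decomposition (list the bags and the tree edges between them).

Treewidth 2.
Bags: B1 = {a, b, f}  B2 = {a, b, j}  B3 = {a, h, j}  B4 = {h, i, j}  B5 = {c, h, i}  B6 = {c, g, i}  B7 = {c, d, g}  B8 = {d, e, g}
Tree: B1–B2, B2–B3, B3–B4, B4–B5, B5–B6, B6–B7, B7–B8

Every bag has size at most 3, so the width is 3 − 1 = 2 and tw(G) ≤ 2. Since f–b–j–a–f is a cycle in G, G is not acyclic. Forests are exactly the graphs of treewidth ≤ 1, so tw(G) ≥ 2. Combining the bounds, tw(G) = 2.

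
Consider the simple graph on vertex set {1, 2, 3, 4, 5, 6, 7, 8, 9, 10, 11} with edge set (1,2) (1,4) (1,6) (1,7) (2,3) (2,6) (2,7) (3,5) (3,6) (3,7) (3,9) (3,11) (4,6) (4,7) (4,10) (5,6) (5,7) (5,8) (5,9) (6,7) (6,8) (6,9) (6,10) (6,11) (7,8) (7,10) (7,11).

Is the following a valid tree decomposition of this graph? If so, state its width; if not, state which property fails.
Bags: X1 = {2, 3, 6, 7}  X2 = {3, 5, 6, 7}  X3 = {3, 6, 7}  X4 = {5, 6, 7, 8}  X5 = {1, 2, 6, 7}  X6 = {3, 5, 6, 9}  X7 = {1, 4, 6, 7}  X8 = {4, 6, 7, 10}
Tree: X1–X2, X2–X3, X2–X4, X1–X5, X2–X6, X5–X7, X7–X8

No — vertex 11 appears in no bag.

A tree decomposition must satisfy three properties: every vertex lies in some bag; for every edge, both endpoints lie together in some bag; and for every vertex, the bags containing it form a connected subtree. Here vertex 11 appears in no bag, so the decomposition is invalid.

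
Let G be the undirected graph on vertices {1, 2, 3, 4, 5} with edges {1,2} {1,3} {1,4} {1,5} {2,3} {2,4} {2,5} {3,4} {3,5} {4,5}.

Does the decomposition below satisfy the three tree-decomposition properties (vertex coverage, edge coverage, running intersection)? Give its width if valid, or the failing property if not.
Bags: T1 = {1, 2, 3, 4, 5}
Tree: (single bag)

Vertex coverage: the bags together contain {1, 2, 3, 4, 5}, the full vertex set. Edge coverage: each edge of G has both endpoints in at least one bag. Running intersection: for every vertex, the bags containing it form a connected subtree. All three properties hold, so this is a valid tree decomposition of width max|bag| − 1 = 4, and hence tw(G) ≤ 4.

Yes; width 4.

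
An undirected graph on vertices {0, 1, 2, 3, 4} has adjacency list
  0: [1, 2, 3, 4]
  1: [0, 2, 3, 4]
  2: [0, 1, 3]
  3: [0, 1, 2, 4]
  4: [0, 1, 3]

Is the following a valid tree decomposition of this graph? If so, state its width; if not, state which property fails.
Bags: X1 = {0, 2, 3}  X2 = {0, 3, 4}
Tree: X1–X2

No — vertex 1 appears in no bag.

A tree decomposition must satisfy three properties: every vertex lies in some bag; for every edge, both endpoints lie together in some bag; and for every vertex, the bags containing it form a connected subtree. Here vertex 1 appears in no bag, so the decomposition is invalid.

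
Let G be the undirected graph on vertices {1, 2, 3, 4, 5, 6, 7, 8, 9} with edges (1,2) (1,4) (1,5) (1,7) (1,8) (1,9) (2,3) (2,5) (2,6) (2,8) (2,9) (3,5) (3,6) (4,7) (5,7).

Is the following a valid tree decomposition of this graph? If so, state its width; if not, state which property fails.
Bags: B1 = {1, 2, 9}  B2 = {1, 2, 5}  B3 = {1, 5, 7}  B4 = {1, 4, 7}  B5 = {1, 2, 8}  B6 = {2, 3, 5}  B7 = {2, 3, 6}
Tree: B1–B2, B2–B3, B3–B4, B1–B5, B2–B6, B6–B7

Yes; width 2.

Vertex coverage: the bags together contain {1, 2, 3, 4, 5, 6, 7, 8, 9}, the full vertex set. Edge coverage: each edge of G has both endpoints in at least one bag. Running intersection: for every vertex, the bags containing it form a connected subtree. All three properties hold, so this is a valid tree decomposition of width max|bag| − 1 = 2, and hence tw(G) ≤ 2.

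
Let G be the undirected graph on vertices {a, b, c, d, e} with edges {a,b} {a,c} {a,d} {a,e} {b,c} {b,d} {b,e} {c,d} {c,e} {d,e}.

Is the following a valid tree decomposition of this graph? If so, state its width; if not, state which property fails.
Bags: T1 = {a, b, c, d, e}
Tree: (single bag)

Checking the three conditions: (i) the bags cover all of {a, b, c, d, e}; (ii) for each edge, some bag contains both endpoints; (iii) the bags containing any fixed vertex form a subtree. All hold, so the decomposition is valid with width 5 − 1 = 4.

Yes; width 4.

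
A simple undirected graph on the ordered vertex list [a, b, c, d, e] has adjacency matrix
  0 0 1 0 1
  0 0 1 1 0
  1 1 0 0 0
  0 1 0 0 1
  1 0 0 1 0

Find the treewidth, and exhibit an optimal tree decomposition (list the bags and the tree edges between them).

Treewidth 2.
One optimal decomposition is:
Bags: B1 = {a, b, c}  B2 = {a, b, d}  B3 = {a, d, e}
Tree: B1–B2, B2–B3

The largest bag has 3 vertices, giving width 2; this decomposition certifies tw(G) ≤ 2. The edges a–c–b–d–e–a form a cycle, so G is not a tree and its treewidth is at least 2. Combining the bounds, tw(G) = 2.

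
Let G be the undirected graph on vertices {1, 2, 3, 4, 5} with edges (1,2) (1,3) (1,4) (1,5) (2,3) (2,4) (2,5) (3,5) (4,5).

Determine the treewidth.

A width-3 tree decomposition is:
Bags: B1 = {1, 2, 3, 5}  B2 = {1, 2, 4, 5}
Tree: B1–B2
Every bag has size at most 4, so the width is 4 − 1 = 3 and tw(G) ≤ 3. On the other hand G contains the 4-clique {1, 2, 3, 5}. A clique must lie in a single bag of any decomposition, so no decomposition can have width below 3. Combining the bounds, tw(G) = 3.

3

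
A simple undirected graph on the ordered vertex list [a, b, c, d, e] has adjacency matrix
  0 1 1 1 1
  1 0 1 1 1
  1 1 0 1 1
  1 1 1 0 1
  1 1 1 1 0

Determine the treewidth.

4

A width-4 tree decomposition is:
Bags: B1 = {a, b, c, d, e}
Tree: (single bag)
A single bag containing all 5 vertices is trivially a valid decomposition of width 4. For the lower bound, the 5 vertices {a, b, c, d, e} are pairwise adjacent, and any tree decomposition puts a clique entirely inside one bag — forcing width ≥ 4. Hence tw(G) = 4 exactly.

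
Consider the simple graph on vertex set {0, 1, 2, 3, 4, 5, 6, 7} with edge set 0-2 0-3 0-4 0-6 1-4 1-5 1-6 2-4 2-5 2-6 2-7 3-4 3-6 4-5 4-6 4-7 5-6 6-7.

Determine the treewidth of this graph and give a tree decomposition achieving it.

The largest bag has 4 vertices, giving width 3; this decomposition certifies tw(G) ≤ 3. For the lower bound, the 4 vertices {1, 4, 5, 6} are pairwise adjacent, and any tree decomposition puts a clique entirely inside one bag — forcing width ≥ 3. Therefore the treewidth is 3.

Treewidth 3.
One such decomposition:
Bags: B1 = {2, 4, 5, 6}  B2 = {1, 4, 5, 6}  B3 = {2, 4, 6, 7}  B4 = {0, 2, 4, 6}  B5 = {0, 3, 4, 6}
Tree: B1–B2, B1–B3, B1–B4, B4–B5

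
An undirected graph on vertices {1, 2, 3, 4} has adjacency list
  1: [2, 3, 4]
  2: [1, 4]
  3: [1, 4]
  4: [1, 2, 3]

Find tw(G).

2

A width-2 tree decomposition is:
Bags: B1 = {1, 2, 4}  B2 = {1, 3, 4}
Tree: B1–B2
Every bag has size at most 3, so the width is 3 − 1 = 2 and tw(G) ≤ 2. For the lower bound, the 3 vertices {1, 2, 4} are pairwise adjacent, and any tree decomposition puts a clique entirely inside one bag — forcing width ≥ 2. Therefore the treewidth is 2.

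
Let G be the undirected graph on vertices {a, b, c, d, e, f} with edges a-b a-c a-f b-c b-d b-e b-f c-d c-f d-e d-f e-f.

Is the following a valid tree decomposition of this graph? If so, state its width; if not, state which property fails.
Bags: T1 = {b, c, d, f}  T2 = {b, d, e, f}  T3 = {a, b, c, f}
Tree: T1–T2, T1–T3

Yes; width 3.

Checking the three conditions: (i) the bags cover all of {a, b, c, d, e, f}; (ii) for each edge, some bag contains both endpoints; (iii) the bags containing any fixed vertex form a subtree. All hold, so the decomposition is valid with width 4 − 1 = 3.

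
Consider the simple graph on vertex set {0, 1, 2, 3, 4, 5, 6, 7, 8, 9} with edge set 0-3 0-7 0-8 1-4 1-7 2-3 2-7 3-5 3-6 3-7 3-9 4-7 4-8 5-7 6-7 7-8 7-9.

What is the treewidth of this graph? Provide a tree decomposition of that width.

Every bag has size at most 3, so the width is 3 − 1 = 2 and tw(G) ≤ 2. Conversely, {0, 7, 8} is a clique of size 3, and the vertices of any clique must share a bag in every tree decomposition; so some bag has ≥ 3 vertices and tw(G) ≥ 2. Therefore the treewidth is 2.

Treewidth 2.
One optimal decomposition is:
Bags: B1 = {4, 7, 8}  B2 = {0, 7, 8}  B3 = {0, 3, 7}  B4 = {3, 5, 7}  B5 = {3, 6, 7}  B6 = {1, 4, 7}  B7 = {2, 3, 7}  B8 = {3, 7, 9}
Tree: B1–B2, B2–B3, B3–B4, B4–B5, B1–B6, B3–B7, B4–B8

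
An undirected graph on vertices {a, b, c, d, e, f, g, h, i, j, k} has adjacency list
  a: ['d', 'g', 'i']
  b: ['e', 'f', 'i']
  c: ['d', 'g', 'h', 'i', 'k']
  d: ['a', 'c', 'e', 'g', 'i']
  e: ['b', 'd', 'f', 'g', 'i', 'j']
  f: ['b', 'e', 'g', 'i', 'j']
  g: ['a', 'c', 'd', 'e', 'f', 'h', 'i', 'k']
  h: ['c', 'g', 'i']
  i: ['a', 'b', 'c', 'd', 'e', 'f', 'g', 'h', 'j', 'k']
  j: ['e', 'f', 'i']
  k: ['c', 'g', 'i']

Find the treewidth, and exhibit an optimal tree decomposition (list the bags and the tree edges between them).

Every bag has size at most 4, so the width is 4 − 1 = 3 and tw(G) ≤ 3. On the other hand G contains the 4-clique {d, e, g, i}. A clique must lie in a single bag of any decomposition, so no decomposition can have width below 3. Hence tw(G) = 3 exactly.

Treewidth 3.
One such decomposition:
Bags: B1 = {d, e, g, i}  B2 = {e, f, g, i}  B3 = {b, e, f, i}  B4 = {c, d, g, i}  B5 = {c, g, h, i}  B6 = {a, d, g, i}  B7 = {c, g, i, k}  B8 = {e, f, i, j}
Tree: B1–B2, B2–B3, B1–B4, B4–B5, B4–B6, B5–B7, B2–B8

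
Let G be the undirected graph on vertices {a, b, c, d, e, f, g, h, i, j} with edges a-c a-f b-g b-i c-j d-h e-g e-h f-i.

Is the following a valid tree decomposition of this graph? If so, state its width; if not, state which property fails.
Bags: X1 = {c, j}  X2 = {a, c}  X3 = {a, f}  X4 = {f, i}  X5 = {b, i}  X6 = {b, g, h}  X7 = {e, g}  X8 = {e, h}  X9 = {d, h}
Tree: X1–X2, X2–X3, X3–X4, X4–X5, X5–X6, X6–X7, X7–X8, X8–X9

A tree decomposition must satisfy three properties: every vertex lies in some bag; for every edge, both endpoints lie together in some bag; and for every vertex, the bags containing it form a connected subtree. Here bags containing vertex h are not connected in the tree, so the decomposition is invalid.

No — bags containing vertex h are not connected in the tree.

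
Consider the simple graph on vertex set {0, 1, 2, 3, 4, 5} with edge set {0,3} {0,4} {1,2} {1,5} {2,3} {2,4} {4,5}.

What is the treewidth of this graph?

A width-2 tree decomposition is:
Bags: B1 = {0, 3, 4}  B2 = {2, 3, 4}  B3 = {2, 4, 5}  B4 = {1, 2, 5}
Tree: B1–B2, B2–B3, B3–B4
The largest bag has 3 vertices, giving width 2; this decomposition certifies tw(G) ≤ 2. Since 0–3–2–4–0 is a cycle in G, G is not acyclic. Forests are exactly the graphs of treewidth ≤ 1, so tw(G) ≥ 2. Hence tw(G) = 2 exactly.

2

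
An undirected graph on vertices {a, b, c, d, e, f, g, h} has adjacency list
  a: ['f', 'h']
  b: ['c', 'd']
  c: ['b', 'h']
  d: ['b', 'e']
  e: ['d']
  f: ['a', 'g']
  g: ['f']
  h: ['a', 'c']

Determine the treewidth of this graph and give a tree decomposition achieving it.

Treewidth 1.
Bags: B1 = {d, e}  B2 = {b, d}  B3 = {b, c}  B4 = {c, h}  B5 = {a, h}  B6 = {a, f}  B7 = {f, g}
Tree: B1–B2, B2–B3, B3–B4, B4–B5, B5–B6, B6–B7

Every bag has size at most 2, so the width is 2 − 1 = 1 and tw(G) ≤ 1. G has an edge, so its treewidth is at least 1. Hence tw(G) = 1 exactly.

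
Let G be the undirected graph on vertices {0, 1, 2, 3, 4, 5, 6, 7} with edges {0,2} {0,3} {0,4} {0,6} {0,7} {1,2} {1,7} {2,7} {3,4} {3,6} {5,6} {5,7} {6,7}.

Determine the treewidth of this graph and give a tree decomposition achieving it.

Each bag holds 3 vertices, so the decomposition has width 2, which upper-bounds the treewidth. For the lower bound, the 3 vertices {0, 2, 7} are pairwise adjacent, and any tree decomposition puts a clique entirely inside one bag — forcing width ≥ 2. The upper and lower bounds meet at 2, so that is the treewidth.

Treewidth 2.
One optimal decomposition is:
Bags: B1 = {0, 3, 4}  B2 = {0, 3, 6}  B3 = {0, 6, 7}  B4 = {0, 2, 7}  B5 = {5, 6, 7}  B6 = {1, 2, 7}
Tree: B1–B2, B2–B3, B3–B4, B3–B5, B4–B6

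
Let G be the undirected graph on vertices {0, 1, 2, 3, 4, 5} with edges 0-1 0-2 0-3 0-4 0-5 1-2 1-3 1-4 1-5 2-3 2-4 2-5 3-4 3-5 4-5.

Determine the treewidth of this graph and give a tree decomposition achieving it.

Treewidth 5.
One such decomposition:
Bags: B1 = {0, 1, 2, 3, 4, 5}
Tree: (single bag)

A single bag containing all 6 vertices is trivially a valid decomposition of width 5. On the other hand G contains the 6-clique {0, 1, 2, 3, 4, 5}. A clique must lie in a single bag of any decomposition, so no decomposition can have width below 5. Therefore the treewidth is 5.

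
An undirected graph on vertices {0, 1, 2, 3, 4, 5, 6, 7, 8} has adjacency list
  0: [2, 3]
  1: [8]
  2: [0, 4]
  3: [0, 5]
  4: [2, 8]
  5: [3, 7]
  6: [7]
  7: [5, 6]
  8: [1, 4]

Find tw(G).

A width-1 tree decomposition is:
Bags: B1 = {6, 7}  B2 = {5, 7}  B3 = {3, 5}  B4 = {0, 3}  B5 = {0, 2}  B6 = {2, 4}  B7 = {4, 8}  B8 = {1, 8}
Tree: B1–B2, B2–B3, B3–B4, B4–B5, B5–B6, B6–B7, B7–B8
Each bag holds 2 vertices, so the decomposition has width 1, which upper-bounds the treewidth. Since G has at least one edge (e.g. 6–7), it is not an edgeless graph, so tw(G) ≥ 1. Therefore the treewidth is 1.

1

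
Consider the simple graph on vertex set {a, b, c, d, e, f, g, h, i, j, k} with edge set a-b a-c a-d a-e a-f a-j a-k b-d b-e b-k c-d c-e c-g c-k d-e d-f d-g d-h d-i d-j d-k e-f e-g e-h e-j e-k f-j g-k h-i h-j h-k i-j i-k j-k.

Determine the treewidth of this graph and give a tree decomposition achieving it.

Treewidth 4.
One optimal decomposition is:
Bags: B1 = {a, c, d, e, k}  B2 = {a, d, e, j, k}  B3 = {d, e, h, j, k}  B4 = {a, b, d, e, k}  B5 = {d, h, i, j, k}  B6 = {a, d, e, f, j}  B7 = {c, d, e, g, k}
Tree: B1–B2, B2–B3, B1–B4, B3–B5, B2–B6, B1–B7

Each bag holds 5 vertices, so the decomposition has width 4, which upper-bounds the treewidth. For the lower bound, the 5 vertices {a, d, e, f, j} are pairwise adjacent, and any tree decomposition puts a clique entirely inside one bag — forcing width ≥ 4. Hence tw(G) = 4 exactly.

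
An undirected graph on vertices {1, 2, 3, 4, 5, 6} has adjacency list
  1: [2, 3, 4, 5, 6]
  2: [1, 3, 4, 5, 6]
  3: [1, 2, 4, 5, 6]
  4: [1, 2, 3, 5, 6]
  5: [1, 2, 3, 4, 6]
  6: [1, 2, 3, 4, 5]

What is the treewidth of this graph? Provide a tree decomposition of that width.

Treewidth 5.
One such decomposition:
Bags: B1 = {1, 2, 3, 4, 5, 6}
Tree: (single bag)

A single bag containing all 6 vertices is trivially a valid decomposition of width 5. Conversely, {1, 2, 3, 4, 5, 6} is a clique of size 6, and the vertices of any clique must share a bag in every tree decomposition; so some bag has ≥ 6 vertices and tw(G) ≥ 5. Combining the bounds, tw(G) = 5.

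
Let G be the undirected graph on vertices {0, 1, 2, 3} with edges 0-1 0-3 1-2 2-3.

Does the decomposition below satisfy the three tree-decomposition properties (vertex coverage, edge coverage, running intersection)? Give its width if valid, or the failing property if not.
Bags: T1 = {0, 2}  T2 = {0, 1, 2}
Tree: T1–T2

A tree decomposition must satisfy three properties: every vertex lies in some bag; for every edge, both endpoints lie together in some bag; and for every vertex, the bags containing it form a connected subtree. Here vertex 3 appears in no bag, so the decomposition is invalid.

No — vertex 3 appears in no bag.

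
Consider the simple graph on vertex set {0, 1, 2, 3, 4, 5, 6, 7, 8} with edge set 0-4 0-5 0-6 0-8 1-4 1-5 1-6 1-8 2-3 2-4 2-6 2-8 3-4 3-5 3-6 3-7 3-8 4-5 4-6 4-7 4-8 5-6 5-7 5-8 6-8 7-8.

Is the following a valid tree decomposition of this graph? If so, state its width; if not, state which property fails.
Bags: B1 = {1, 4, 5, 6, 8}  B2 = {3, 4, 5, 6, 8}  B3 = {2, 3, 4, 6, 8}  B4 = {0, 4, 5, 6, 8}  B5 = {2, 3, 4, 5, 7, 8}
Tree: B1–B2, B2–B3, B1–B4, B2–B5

A tree decomposition must satisfy three properties: every vertex lies in some bag; for every edge, both endpoints lie together in some bag; and for every vertex, the bags containing it form a connected subtree. Here bags containing vertex 2 are not connected in the tree, so the decomposition is invalid.

No — bags containing vertex 2 are not connected in the tree.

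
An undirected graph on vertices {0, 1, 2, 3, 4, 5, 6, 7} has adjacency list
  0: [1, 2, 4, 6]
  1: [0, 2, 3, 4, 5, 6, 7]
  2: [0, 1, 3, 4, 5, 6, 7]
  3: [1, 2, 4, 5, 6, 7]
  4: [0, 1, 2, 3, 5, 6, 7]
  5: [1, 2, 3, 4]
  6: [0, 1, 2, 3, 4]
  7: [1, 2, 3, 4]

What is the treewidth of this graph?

4

A width-4 tree decomposition is:
Bags: B1 = {1, 2, 3, 4, 5}  B2 = {1, 2, 3, 4, 7}  B3 = {1, 2, 3, 4, 6}  B4 = {0, 1, 2, 4, 6}
Tree: B1–B2, B2–B3, B3–B4
Every bag has size at most 5, so the width is 5 − 1 = 4 and tw(G) ≤ 4. For the lower bound, the 5 vertices {0, 1, 2, 4, 6} are pairwise adjacent, and any tree decomposition puts a clique entirely inside one bag — forcing width ≥ 4. The upper and lower bounds meet at 4, so that is the treewidth.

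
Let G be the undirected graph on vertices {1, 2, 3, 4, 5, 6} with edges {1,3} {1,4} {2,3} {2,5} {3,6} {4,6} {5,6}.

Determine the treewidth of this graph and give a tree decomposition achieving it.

Treewidth 2.
One optimal decomposition is:
Bags: B1 = {1, 4, 6}  B2 = {1, 3, 6}  B3 = {3, 5, 6}  B4 = {2, 3, 5}
Tree: B1–B2, B2–B3, B3–B4

The largest bag has 3 vertices, giving width 2; this decomposition certifies tw(G) ≤ 2. The edges 4–1–3–6–4 form a cycle, so G is not a tree and its treewidth is at least 2. The upper and lower bounds meet at 2, so that is the treewidth.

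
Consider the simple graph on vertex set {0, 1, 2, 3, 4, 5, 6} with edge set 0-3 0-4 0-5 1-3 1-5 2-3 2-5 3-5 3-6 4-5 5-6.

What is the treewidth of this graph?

2

A width-2 tree decomposition is:
Bags: B1 = {2, 3, 5}  B2 = {1, 3, 5}  B3 = {3, 5, 6}  B4 = {0, 3, 5}  B5 = {0, 4, 5}
Tree: B1–B2, B2–B3, B3–B4, B4–B5
Each bag holds 3 vertices, so the decomposition has width 2, which upper-bounds the treewidth. Conversely, {0, 3, 5} is a clique of size 3, and the vertices of any clique must share a bag in every tree decomposition; so some bag has ≥ 3 vertices and tw(G) ≥ 2. The upper and lower bounds meet at 2, so that is the treewidth.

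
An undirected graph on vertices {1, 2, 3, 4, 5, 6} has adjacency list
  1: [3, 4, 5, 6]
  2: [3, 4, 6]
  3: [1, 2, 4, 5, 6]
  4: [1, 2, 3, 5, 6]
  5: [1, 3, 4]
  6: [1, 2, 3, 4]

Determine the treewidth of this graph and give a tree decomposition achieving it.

Treewidth 3.
One such decomposition:
Bags: B1 = {1, 3, 4, 6}  B2 = {1, 3, 4, 5}  B3 = {2, 3, 4, 6}
Tree: B1–B2, B1–B3

Each bag holds 4 vertices, so the decomposition has width 3, which upper-bounds the treewidth. For the lower bound, the 4 vertices {1, 3, 4, 5} are pairwise adjacent, and any tree decomposition puts a clique entirely inside one bag — forcing width ≥ 3. The upper and lower bounds meet at 3, so that is the treewidth.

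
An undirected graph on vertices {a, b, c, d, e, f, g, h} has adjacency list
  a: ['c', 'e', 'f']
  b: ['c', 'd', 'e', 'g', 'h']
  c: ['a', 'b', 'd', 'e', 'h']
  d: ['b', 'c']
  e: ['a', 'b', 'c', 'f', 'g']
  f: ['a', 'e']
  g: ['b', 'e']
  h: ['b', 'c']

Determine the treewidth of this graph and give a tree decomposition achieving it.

The largest bag has 3 vertices, giving width 2; this decomposition certifies tw(G) ≤ 2. Conversely, {a, c, e} is a clique of size 3, and the vertices of any clique must share a bag in every tree decomposition; so some bag has ≥ 3 vertices and tw(G) ≥ 2. Hence tw(G) = 2 exactly.

Treewidth 2.
Bags: B1 = {a, c, e}  B2 = {a, e, f}  B3 = {b, c, e}  B4 = {b, e, g}  B5 = {b, c, d}  B6 = {b, c, h}
Tree: B1–B2, B1–B3, B3–B4, B3–B5, B5–B6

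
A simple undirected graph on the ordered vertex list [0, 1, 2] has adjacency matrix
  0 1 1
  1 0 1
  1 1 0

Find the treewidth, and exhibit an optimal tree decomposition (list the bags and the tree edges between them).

Treewidth 2.
Bags: B1 = {0, 1, 2}
Tree: (single bag)

With just one bag of size 3, the width is 3 − 1 = 2, so tw(G) ≤ 2. Conversely, {0, 1, 2} is a clique of size 3, and the vertices of any clique must share a bag in every tree decomposition; so some bag has ≥ 3 vertices and tw(G) ≥ 2. The upper and lower bounds meet at 2, so that is the treewidth.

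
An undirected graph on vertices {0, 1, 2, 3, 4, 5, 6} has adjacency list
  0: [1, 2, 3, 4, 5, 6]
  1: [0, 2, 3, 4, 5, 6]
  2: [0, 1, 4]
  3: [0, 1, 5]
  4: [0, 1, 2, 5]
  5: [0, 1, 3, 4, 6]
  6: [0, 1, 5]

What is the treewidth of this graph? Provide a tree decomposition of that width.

The largest bag has 4 vertices, giving width 3; this decomposition certifies tw(G) ≤ 3. For the lower bound, the 4 vertices {0, 1, 2, 4} are pairwise adjacent, and any tree decomposition puts a clique entirely inside one bag — forcing width ≥ 3. Therefore the treewidth is 3.

Treewidth 3.
One optimal decomposition is:
Bags: B1 = {0, 1, 3, 5}  B2 = {0, 1, 4, 5}  B3 = {0, 1, 5, 6}  B4 = {0, 1, 2, 4}
Tree: B1–B2, B2–B3, B2–B4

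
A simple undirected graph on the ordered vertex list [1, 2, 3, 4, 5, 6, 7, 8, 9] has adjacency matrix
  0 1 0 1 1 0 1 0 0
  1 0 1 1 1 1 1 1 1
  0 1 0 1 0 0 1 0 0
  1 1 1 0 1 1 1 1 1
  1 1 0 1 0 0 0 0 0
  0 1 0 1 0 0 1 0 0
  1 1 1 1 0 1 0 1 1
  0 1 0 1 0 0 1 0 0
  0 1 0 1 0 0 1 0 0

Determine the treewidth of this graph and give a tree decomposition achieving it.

Treewidth 3.
One optimal decomposition is:
Bags: B1 = {1, 2, 4, 7}  B2 = {2, 3, 4, 7}  B3 = {2, 4, 6, 7}  B4 = {2, 4, 7, 9}  B5 = {1, 2, 4, 5}  B6 = {2, 4, 7, 8}
Tree: B1–B2, B2–B3, B2–B4, B1–B5, B3–B6

The largest bag has 4 vertices, giving width 3; this decomposition certifies tw(G) ≤ 3. For the lower bound, the 4 vertices {1, 2, 4, 5} are pairwise adjacent, and any tree decomposition puts a clique entirely inside one bag — forcing width ≥ 3. Therefore the treewidth is 3.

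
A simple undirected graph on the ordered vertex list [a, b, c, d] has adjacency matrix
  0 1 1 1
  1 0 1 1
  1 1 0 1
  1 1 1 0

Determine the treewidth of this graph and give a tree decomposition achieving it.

Treewidth 3.
One optimal decomposition is:
Bags: B1 = {a, b, c, d}
Tree: (single bag)

A single bag containing all 4 vertices is trivially a valid decomposition of width 3. For the lower bound, the 4 vertices {a, b, c, d} are pairwise adjacent, and any tree decomposition puts a clique entirely inside one bag — forcing width ≥ 3. Therefore the treewidth is 3.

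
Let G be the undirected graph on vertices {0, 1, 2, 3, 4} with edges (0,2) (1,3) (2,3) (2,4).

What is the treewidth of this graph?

1

A width-1 tree decomposition is:
Bags: B1 = {2, 3}  B2 = {0, 2}  B3 = {2, 4}  B4 = {1, 3}
Tree: B1–B2, B1–B3, B1–B4
Every bag has size at most 2, so the width is 2 − 1 = 1 and tw(G) ≤ 1. G has an edge, so its treewidth is at least 1. Therefore the treewidth is 1.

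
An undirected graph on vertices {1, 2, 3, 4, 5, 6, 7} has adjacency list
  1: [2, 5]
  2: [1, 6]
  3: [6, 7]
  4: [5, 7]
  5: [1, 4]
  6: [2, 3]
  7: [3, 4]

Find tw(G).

2

A width-2 tree decomposition is:
Bags: B1 = {4, 5, 7}  B2 = {1, 5, 7}  B3 = {1, 2, 7}  B4 = {2, 6, 7}  B5 = {3, 6, 7}
Tree: B1–B2, B2–B3, B3–B4, B4–B5
Each bag holds 3 vertices, so the decomposition has width 2, which upper-bounds the treewidth. The edges 7–4–5–1–2–6–3–7 form a cycle, so G is not a tree and its treewidth is at least 2. Combining the bounds, tw(G) = 2.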